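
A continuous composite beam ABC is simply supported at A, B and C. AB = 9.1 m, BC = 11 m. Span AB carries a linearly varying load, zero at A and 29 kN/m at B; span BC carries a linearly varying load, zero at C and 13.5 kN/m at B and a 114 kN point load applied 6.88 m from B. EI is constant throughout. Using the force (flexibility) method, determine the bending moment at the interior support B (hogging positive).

M_B = 242.6 kN·m

Insert a hinge at B; M_B is the redundant, and each span becomes simply supported.
Discontinuity in slope at B on the released structure — sum the simple-span end rotations:
  span AB: triangular load, peak 29: w₀L³/(45EI) = 485.6/EI
  span BC: triangular load, peak 13.5: w₀L³/(45EI) = 399.3/EI
  span BC: point load 114 at a = 6.88: Pab(L + b)/(6LEI) = 740.3/EI
  relative rotation θ_0 = (485.6 + 1140)/EI = 1625/EI
A unit hogging moment at B produces rotation L₁/(3EI) + L₂/(3EI) = 6.7/EI.
Compatibility: M_B·(L₁+L₂)/(3EI) = θ_0, giving M_B = 242.6 kN·m (hogging).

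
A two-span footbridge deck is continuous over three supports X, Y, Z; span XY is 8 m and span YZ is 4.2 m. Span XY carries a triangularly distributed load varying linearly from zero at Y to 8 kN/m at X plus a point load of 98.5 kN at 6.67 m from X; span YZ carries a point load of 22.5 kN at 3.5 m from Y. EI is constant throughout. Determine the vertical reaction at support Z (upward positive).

R_Z = -2.176 kN

Take M_Y as the redundant. Released structure: two simple spans XY and YZ with a hinge at Y.
Rotations at Y on the released spans (each span's end-slope, ×1/EI):
  span XY: triangular load, peak 8: 7w₀L³/(360EI) = 79.64/EI
  span XY: point load 98.5 at a = 6.67: Pab(L + a)/(6LEI) = 267.1/EI
  span YZ: point load 22.5 at a = 3.5: Pab(L + b)/(6LEI) = 10.72/EI
  relative rotation θ_0 = (346.7 + 10.72)/EI = 357.4/EI
A unit hogging moment at Y produces rotation L₁/(3EI) + L₂/(3EI) = 4.067/EI.
Slope continuity at Y: θ_0 = M_Y·4.067/EI, so M_Y = 357.4/4.067 = 87.89 kN·m (hogging).
Span YZ, ΣM about Z: R_Y^{YZ}·4.2 = 15.75 + 87.89, so R_Y^{YZ} = 24.68 kN and R_Z = 22.5 − 24.68 = -2.176 kN.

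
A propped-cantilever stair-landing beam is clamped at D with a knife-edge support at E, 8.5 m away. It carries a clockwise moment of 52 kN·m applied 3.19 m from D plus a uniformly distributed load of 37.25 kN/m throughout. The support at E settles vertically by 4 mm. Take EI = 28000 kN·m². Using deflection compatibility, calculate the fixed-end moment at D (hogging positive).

M_D = 345.5 kN·m

Remove the prop at E; the released (primary) structure is a cantilever built in at D.
Primary-structure tip deflection at E by superposition:
  clockwise couple 52 at a = 3.19: M₀a(2L − a)/(2EI) = 1145/EI
  UDL 37.25: wL⁴/(8EI) = 24306/EI
  δ_0 = 25451/EI
Flexibility coefficient — unit upward force at E: δ_{EE} = L³/(3EI) = 204.7/EI.
With EI = 28000 kN·m²: δ_0 = 0.90898 m and δ_{EE} = 0.007311 m/kN.
Compatibility — the beam at E must follow the support down by 0.004 m: δ_0 − R_E·δ_{EE} = 0.004, so R_E = (0.90898 − 0.004)/0.007311 = 123.8 kN.
Moment equilibrium about D: M_D = Σ(load moments about D) − R_E·L = 1398 − 123.8×8.5 = 345.5 kN·m.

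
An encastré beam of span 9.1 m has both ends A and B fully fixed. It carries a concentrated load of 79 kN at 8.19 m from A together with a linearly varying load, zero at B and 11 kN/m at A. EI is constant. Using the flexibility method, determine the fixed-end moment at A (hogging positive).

M_A = 52.02 kN·m

Take the two fixed-end moments M_A, M_B as redundants; the released structure is the simple span AB.
Simple-span end rotations at A and B under the given loads:
  at A: point load 79 at a = 8.19: Pab(L + b)/(6LEI) = 107.9/EI
  at B: point load 79 at a = 8.19: Pab(L + a)/(6LEI) = 186.4/EI
  at A: triangular load, peak 11: w₀L³/(45EI) = 184.2/EI
  at B: triangular load, peak 11: 7w₀L³/(360EI) = 161.2/EI
  θ_A0 = 292.1/EI,  θ_B0 = 347.6/EI
Flexibility coefficients: a unit moment at one end gives L/(3EI) there and L/(6EI) at the far end, so f₁₁ = f₂₂ = 3.033/EI and f₁₂ = f₂₁ = 1.517/EI.
Compatibility — zero rotation at each built-in end:
  3.033 M_A + 1.517 M_B = 292.1
  1.517 M_A + 3.033 M_B = 347.6
Solving the pair gives M_A = 52.02 kN·m and M_B = 88.59 kN·m (hogging).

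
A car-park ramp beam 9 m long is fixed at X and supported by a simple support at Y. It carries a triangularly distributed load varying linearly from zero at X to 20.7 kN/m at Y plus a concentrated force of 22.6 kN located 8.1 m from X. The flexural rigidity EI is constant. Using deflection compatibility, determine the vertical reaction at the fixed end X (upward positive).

R_X = 45.3 kN

Choose R_Y as the redundant. The primary structure is the cantilever fixed at X.
Deflection at Y on the released cantilever, summing each load's contribution:
  triangular load, peak 20.7 at the free end: 11w₀L⁴/(120EI) = 12449/EI
  point load 22.6 at a = 8.1: Pa²(3L − a)/(6EI) = 4671/EI
  δ_0 = 17120/EI
Flexibility coefficient — unit upward force at Y: δ_{YY} = L³/(3EI) = 243/EI.
The prop prevents deflection at Y: R_Y = δ_0/δ_{YY} = 17120/243 = 70.45 kN.
Vertical equilibrium: R_X = ΣP − R_Y = 115.8 − 70.45 = 45.3 kN.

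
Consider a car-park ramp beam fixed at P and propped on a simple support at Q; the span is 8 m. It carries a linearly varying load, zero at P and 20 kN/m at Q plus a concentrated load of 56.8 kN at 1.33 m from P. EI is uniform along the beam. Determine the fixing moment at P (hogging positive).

M_P = 132.4 kN·m

Remove the prop at Q; the released (primary) structure is a cantilever built in at P.
Downward deflection at the released point Q due to the loads:
  triangular load, peak 20 at the free end: 11w₀L⁴/(120EI) = 7509/EI
  point load 56.8 at a = 1.33: Pa²(3L − a)/(6EI) = 379.6/EI
  δ_0 = 7889/EI
Tip deflection under a unit load at Q: L³/(3EI) = 170.7/EI.
The prop prevents deflection at Q: R_Q = δ_0/δ_{QQ} = 7889/170.7 = 46.22 kN.
Moment equilibrium about P: M_P = Σ(load moments about P) − R_Q·L = 502.2 − 46.22×8 = 132.4 kN·m.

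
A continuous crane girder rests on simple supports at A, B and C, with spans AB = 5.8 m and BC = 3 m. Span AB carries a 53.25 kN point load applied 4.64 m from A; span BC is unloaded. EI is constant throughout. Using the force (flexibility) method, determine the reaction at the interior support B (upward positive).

Insert a hinge at B; M_B is the redundant, and each span becomes simply supported.
End slopes at the hinge B, treating each span as simply supported:
  span AB: point load 53.25 at a = 4.64: Pab(L + a)/(6LEI) = 85.98/EI
  relative rotation θ_0 = (85.98 + 0)/EI = 85.98/EI
A unit hogging moment at B produces rotation L₁/(3EI) + L₂/(3EI) = 2.933/EI.
Slope continuity at B: θ_0 = M_B·2.933/EI, so M_B = 85.98/2.933 = 29.31 kN·m (hogging).
Span AB, ΣM about A with M_B applied at B: R_B^{AB}·5.8 = 247.1 + 29.31, so R_B^{AB} = 47.65 kN and R_A = 53.25 − 47.65 = 5.596 kN.
Span BC, ΣM about C: R_B^{BC}·3 = 0 + 29.31, so R_B^{BC} = 9.771 kN and R_C = 0 − 9.771 = -9.771 kN.
R_B = 47.65 + 9.771 = 57.42 kN.

R_B = 57.42 kN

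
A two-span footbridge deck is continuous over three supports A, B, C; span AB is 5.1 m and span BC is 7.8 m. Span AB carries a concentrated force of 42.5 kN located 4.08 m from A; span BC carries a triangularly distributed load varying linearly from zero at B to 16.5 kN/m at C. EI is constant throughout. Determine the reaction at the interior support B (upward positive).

R_B = 70.93 kN

Insert a hinge at B; M_B is the redundant, and each span becomes simply supported.
End slopes at the hinge B, treating each span as simply supported:
  span AB: point load 42.5 at a = 4.08: Pab(L + a)/(6LEI) = 53.06/EI
  span BC: triangular load, peak 16.5: 7w₀L³/(360EI) = 152.3/EI
  relative rotation θ_0 = (53.06 + 152.3)/EI = 205.3/EI
A unit hogging moment at B produces rotation L₁/(3EI) + L₂/(3EI) = 4.3/EI.
Compatibility: M_B·(L₁+L₂)/(3EI) = θ_0, giving M_B = 47.75 kN·m (hogging).
Span AB, ΣM about A with M_B applied at B: R_B^{AB}·5.1 = 173.4 + 47.75, so R_B^{AB} = 43.36 kN and R_A = 42.5 − 43.36 = -0.8622 kN.
Span BC, ΣM about C: R_B^{BC}·7.8 = 167.3 + 47.75, so R_B^{BC} = 27.57 kN and R_C = 64.35 − 27.57 = 36.78 kN.
R_B = 43.36 + 27.57 = 70.93 kN.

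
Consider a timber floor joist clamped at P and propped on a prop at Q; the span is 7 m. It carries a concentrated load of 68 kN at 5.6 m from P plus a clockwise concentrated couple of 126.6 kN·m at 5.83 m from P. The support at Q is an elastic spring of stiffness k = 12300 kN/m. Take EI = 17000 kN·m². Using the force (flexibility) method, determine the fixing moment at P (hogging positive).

Remove the prop at Q; the released (primary) structure is a cantilever built in at P.
Downward deflection at the released point Q due to the loads:
  point load 68 at a = 5.6: Pa²(3L − a)/(6EI) = 5473/EI
  clockwise couple 126.6 at a = 5.83: M₀a(2L − a)/(2EI) = 3015/EI
  δ_0 = 8488/EI
Flexibility coefficient — unit upward force at Q: δ_{QQ} = L³/(3EI) = 114.3/EI.
With EI = 17000 kN·m²: δ_0 = 0.49932 m and δ_{QQ} = 0.006725 m/kN.
Compatibility — the spring shortens by R_Q/k under the reaction it provides: δ_0 − R_Q·δ_{QQ} = R_Q/k. With 1/k = 0.000081 m/kN, R_Q = δ_0 / (δ_{QQ} + 1/k) = 0.49932 / (0.006725 + 0.000081) = 73.36 kN.
Moment equilibrium about P: M_P = Σ(load moments about P) − R_Q·L = 507.4 − 73.36×7 = -6.091 kN·m.

M_P = -6.091 kN·m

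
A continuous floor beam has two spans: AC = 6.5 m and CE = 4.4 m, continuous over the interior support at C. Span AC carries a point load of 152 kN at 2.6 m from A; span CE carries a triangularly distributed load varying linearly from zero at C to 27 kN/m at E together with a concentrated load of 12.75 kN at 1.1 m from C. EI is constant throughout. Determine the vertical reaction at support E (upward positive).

R_E = 16.65 kN

Take M_C as the redundant. Released structure: two simple spans AC and CE with a hinge at C.
Discontinuity in slope at C on the released structure — sum the simple-span end rotations:
  span AC: point load 152 at a = 2.6: Pab(L + a)/(6LEI) = 359.6/EI
  span CE: triangular load, peak 27: 7w₀L³/(360EI) = 44.72/EI
  span CE: point load 12.75 at a = 1.1: Pab(L + b)/(6LEI) = 13.5/EI
  relative rotation θ_0 = (359.6 + 58.22)/EI = 417.9/EI
A unit hogging moment at C produces rotation L₁/(3EI) + L₂/(3EI) = 3.633/EI.
Compatibility: M_C·(L₁+L₂)/(3EI) = θ_0, giving M_C = 115 kN·m (hogging).
Span CE, ΣM about E: R_C^{CE}·4.4 = 129.2 + 115, so R_C^{CE} = 55.5 kN and R_E = 72.15 − 55.5 = 16.65 kN.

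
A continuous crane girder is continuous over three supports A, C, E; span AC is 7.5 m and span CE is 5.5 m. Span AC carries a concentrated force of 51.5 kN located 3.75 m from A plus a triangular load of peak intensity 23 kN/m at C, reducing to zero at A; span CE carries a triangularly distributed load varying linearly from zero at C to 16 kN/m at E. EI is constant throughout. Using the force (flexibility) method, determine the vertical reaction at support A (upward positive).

Take M_C as the redundant. Released structure: two simple spans AC and CE with a hinge at C.
Rotations at C on the released spans (each span's end-slope, ×1/EI):
  span AC: point load 51.5 at a = 3.75: Pab(L + a)/(6LEI) = 181.1/EI
  span AC: triangular load, peak 23: w₀L³/(45EI) = 215.6/EI
  span CE: triangular load, peak 16: 7w₀L³/(360EI) = 51.76/EI
  relative rotation θ_0 = (396.7 + 51.76)/EI = 448.4/EI
A unit hogging moment at C produces rotation L₁/(3EI) + L₂/(3EI) = 4.333/EI.
Slope continuity at C: θ_0 = M_C·4.333/EI, so M_C = 448.4/4.333 = 103.5 kN·m (hogging).
Span AC, ΣM about A with M_C applied at C: R_C^{AC}·7.5 = 624.4 + 103.5, so R_C^{AC} = 97.05 kN and R_A = 137.8 − 97.05 = 40.7 kN.

R_A = 40.7 kN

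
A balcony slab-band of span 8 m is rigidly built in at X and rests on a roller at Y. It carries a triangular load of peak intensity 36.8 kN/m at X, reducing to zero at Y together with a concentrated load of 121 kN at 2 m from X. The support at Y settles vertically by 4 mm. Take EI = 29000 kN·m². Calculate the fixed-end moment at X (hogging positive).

Remove the prop at Y; the released (primary) structure is a cantilever built in at X.
Downward deflection at the released point Y due to the loads:
  triangular load, peak 36.8 at the fixed end: w₀L⁴/(30EI) = 5024/EI
  point load 121 at a = 2: Pa²(3L − a)/(6EI) = 1775/EI
  δ_0 = 6799/EI
Flexibility coefficient — unit upward force at Y: δ_{YY} = L³/(3EI) = 170.7/EI.
With EI = 29000 kN·m²: δ_0 = 0.23445 m and δ_{YY} = 0.005885 m/kN.
Compatibility — the beam at Y must follow the support down by 0.004 m: δ_0 − R_Y·δ_{YY} = 0.004, so R_Y = (0.23445 − 0.004)/0.005885 = 39.16 kN.
Moment equilibrium about X: M_X = Σ(load moments about X) − R_Y·L = 634.5 − 39.16×8 = 321.3 kN·m.

M_X = 321.3 kN·m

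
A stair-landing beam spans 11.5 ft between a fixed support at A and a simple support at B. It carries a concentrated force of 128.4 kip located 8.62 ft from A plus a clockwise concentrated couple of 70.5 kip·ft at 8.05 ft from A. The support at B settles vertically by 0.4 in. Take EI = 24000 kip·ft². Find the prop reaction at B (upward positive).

R_B = 87.96 kip

Take the reaction at B as the redundant and release it; the primary structure is a cantilever fixed at A.
Primary-structure tip deflection at B by superposition:
  point load 128.4 at a = 8.62: Pa²(3L − a)/(6EI) = 41152/EI
  clockwise couple 70.5 at a = 8.05: M₀a(2L − a)/(2EI) = 4242/EI
  δ_0 = 45394/EI
Tip deflection under a unit load at B: L³/(3EI) = 507/EI.
With EI = 24000 kip·ft²: δ_0 = 1.8914 ft and δ_{BB} = 0.021123 ft/kip.
Compatibility — the beam at B must follow the support down by 0.03333 ft: δ_0 − R_B·δ_{BB} = 0.03333, so R_B = (1.8914 − 0.03333)/0.021123 = 87.96 kip.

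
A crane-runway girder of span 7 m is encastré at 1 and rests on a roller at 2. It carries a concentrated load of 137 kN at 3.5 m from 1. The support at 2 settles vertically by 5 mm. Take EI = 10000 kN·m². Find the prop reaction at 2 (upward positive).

Take the reaction at 2 as the redundant and release it; the primary structure is a cantilever fixed at 1.
Free-end deflection of the primary structure under the applied loading (downward +):
  point load 137 at a = 3.5: Pa²(3L − a)/(6EI) = 4895/EI
Flexibility coefficient — unit upward force at 2: δ_{22} = L³/(3EI) = 114.3/EI.
With EI = 10000 kN·m²: δ_0 = 0.48949 m and δ_{22} = 0.011433 m/kN.
Compatibility — the beam at 2 must follow the support down by 0.005 m: δ_0 − R_2·δ_{22} = 0.005, so R_2 = (0.48949 − 0.005)/0.011433 = 42.38 kN.

R_2 = 42.38 kN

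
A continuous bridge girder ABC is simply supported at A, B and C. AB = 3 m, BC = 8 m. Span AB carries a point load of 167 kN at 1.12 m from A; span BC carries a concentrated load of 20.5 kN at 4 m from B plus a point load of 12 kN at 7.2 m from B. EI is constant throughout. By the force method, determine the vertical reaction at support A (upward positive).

R_A = 88.73 kN

Release continuity at B by inserting a hinge; the redundant is the internal moment M_B. The primary structure is two simply-supported spans AB and BC.
Rotations at B on the released spans (each span's end-slope, ×1/EI):
  span AB: point load 167 at a = 1.12: Pab(L + a)/(6LEI) = 80.49/EI
  span BC: point load 20.5 at a = 4: Pab(L + b)/(6LEI) = 82/EI
  span BC: point load 12 at a = 7.2: Pab(L + b)/(6LEI) = 12.67/EI
  relative rotation θ_0 = (80.49 + 94.67)/EI = 175.2/EI
A unit hogging moment at B produces rotation L₁/(3EI) + L₂/(3EI) = 3.667/EI.
Slope continuity at B: θ_0 = M_B·3.667/EI, so M_B = 175.2/3.667 = 47.77 kN·m (hogging).
Span AB, ΣM about A with M_B applied at B: R_B^{AB}·3 = 187 + 47.77, so R_B^{AB} = 78.27 kN and R_A = 167 − 78.27 = 88.73 kN.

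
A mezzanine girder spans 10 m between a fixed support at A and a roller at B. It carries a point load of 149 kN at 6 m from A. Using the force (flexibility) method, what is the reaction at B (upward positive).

Remove the prop at B; the released (primary) structure is a cantilever built in at A.
Free-end deflection of the primary structure under the applied loading (downward +):
  point load 149 at a = 6: Pa²(3L − a)/(6EI) = 21456/EI
Tip deflection under a unit load at B: L³/(3EI) = 333.3/EI.
Compatibility at B: δ_0 − R_B·δ_{BB} = 0, so R_B = 21456/333.3 = 64.37 kN.

R_B = 64.37 kN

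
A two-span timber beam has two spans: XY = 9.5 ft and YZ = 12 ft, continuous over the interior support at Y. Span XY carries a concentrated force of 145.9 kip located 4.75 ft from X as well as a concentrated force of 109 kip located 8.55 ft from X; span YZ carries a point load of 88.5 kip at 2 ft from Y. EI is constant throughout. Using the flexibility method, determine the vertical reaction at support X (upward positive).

Take M_Y as the redundant. Released structure: two simple spans XY and YZ with a hinge at Y.
Rotations at Y on the released spans (each span's end-slope, ×1/EI):
  span XY: point load 145.9 at a = 4.75: Pab(L + a)/(6LEI) = 823/EI
  span XY: point load 109 at a = 8.55: Pab(L + a)/(6LEI) = 280.4/EI
  span YZ: point load 88.5 at a = 2: Pab(L + b)/(6LEI) = 540.8/EI
  relative rotation θ_0 = (1103 + 540.8)/EI = 1644/EI
A unit hogging moment at Y produces rotation L₁/(3EI) + L₂/(3EI) = 7.167/EI.
Slope continuity at Y: θ_0 = M_Y·7.167/EI, so M_Y = 1644/7.167 = 229.4 kip·ft (hogging).
Span XY, ΣM about X with M_Y applied at Y: R_Y^{XY}·9.5 = 1625 + 229.4, so R_Y^{XY} = 195.2 kip and R_X = 254.9 − 195.2 = 59.7 kip.

R_X = 59.7 kip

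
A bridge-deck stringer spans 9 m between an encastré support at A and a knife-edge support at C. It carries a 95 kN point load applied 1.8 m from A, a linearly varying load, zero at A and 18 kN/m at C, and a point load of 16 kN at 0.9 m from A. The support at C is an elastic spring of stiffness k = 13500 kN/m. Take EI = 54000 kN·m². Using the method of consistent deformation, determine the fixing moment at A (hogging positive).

Choose R_C as the redundant. The primary structure is the cantilever fixed at A.
Primary-structure tip deflection at C by superposition:
  point load 95 at a = 1.8: Pa²(3L − a)/(6EI) = 1293/EI
  triangular load, peak 18 at the free end: 11w₀L⁴/(120EI) = 10826/EI
  point load 16 at a = 0.9: Pa²(3L − a)/(6EI) = 56.38/EI
  δ_0 = 12175/EI
Tip deflection under a unit load at C: L³/(3EI) = 243/EI.
With EI = 54000 kN·m²: δ_0 = 0.22546 m and δ_{CC} = 0.0045 m/kN.
Compatibility — the spring shortens by R_C/k under the reaction it provides: δ_0 − R_C·δ_{CC} = R_C/k. With 1/k = 0.000074 m/kN, R_C = δ_0 / (δ_{CC} + 1/k) = 0.22546 / (0.0045 + 0.000074) = 49.29 kN.
Moment equilibrium about A: M_A = Σ(load moments about A) − R_C·L = 671.4 − 49.29×9 = 227.8 kN·m.

M_A = 227.8 kN·m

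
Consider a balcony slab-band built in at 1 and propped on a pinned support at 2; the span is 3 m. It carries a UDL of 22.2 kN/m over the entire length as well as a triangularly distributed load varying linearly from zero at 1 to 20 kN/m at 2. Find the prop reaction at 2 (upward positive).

R_2 = 41.48 kN

Remove the prop at 2; the released (primary) structure is a cantilever built in at 1.
Primary-structure tip deflection at 2 by superposition:
  UDL 22.2: wL⁴/(8EI) = 224.8/EI
  triangular load, peak 20 at the free end: 11w₀L⁴/(120EI) = 148.5/EI
  δ_0 = 373.3/EI
Flexibility coefficient — unit upward force at 2: δ_{22} = L³/(3EI) = 9/EI.
The prop prevents deflection at 2: R_2 = δ_0/δ_{22} = 373.3/9 = 41.48 kN.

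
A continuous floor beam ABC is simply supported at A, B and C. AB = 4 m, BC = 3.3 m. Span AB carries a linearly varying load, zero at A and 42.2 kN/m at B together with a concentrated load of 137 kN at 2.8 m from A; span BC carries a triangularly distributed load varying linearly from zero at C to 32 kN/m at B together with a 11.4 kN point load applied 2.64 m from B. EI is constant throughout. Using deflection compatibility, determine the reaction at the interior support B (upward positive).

Take M_B as the redundant. Released structure: two simple spans AB and BC with a hinge at B.
Discontinuity in slope at B on the released structure — sum the simple-span end rotations:
  span AB: triangular load, peak 42.2: w₀L³/(45EI) = 60.02/EI
  span AB: point load 137 at a = 2.8: Pab(L + a)/(6LEI) = 130.4/EI
  span BC: triangular load, peak 32: w₀L³/(45EI) = 25.56/EI
  span BC: point load 11.4 at a = 2.64: Pab(L + b)/(6LEI) = 3.973/EI
  relative rotation θ_0 = (190.4 + 29.53)/EI = 220/EI
A unit hogging moment at B produces rotation L₁/(3EI) + L₂/(3EI) = 2.433/EI.
Compatibility: M_B·(L₁+L₂)/(3EI) = θ_0, giving M_B = 90.4 kN·m (hogging).
Span AB, ΣM about A with M_B applied at B: R_B^{AB}·4 = 608.7 + 90.4, so R_B^{AB} = 174.8 kN and R_A = 221.4 − 174.8 = 46.63 kN.
Span BC, ΣM about C: R_B^{BC}·3.3 = 123.7 + 90.4, so R_B^{BC} = 64.87 kN and R_C = 64.2 − 64.87 = -0.6735 kN.
R_B = 174.8 + 64.87 = 239.6 kN.

R_B = 239.6 kN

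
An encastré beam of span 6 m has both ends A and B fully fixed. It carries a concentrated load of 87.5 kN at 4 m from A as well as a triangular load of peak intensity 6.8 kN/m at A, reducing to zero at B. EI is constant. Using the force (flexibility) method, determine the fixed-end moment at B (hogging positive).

M_B = 85.94 kN·m

Release both end moments; the primary structure is a simply-supported span AB with redundants M_A and M_B.
End rotations of the released simple span under the applied load (×1/EI):
  at A: point load 87.5 at a = 4: Pab(L + b)/(6LEI) = 155.6/EI
  at B: point load 87.5 at a = 4: Pab(L + a)/(6LEI) = 194.4/EI
  at A: triangular load, peak 6.8: w₀L³/(45EI) = 32.64/EI
  at B: triangular load, peak 6.8: 7w₀L³/(360EI) = 28.56/EI
  θ_A0 = 188.2/EI,  θ_B0 = 223/EI
Flexibility coefficients: a unit moment at one end gives L/(3EI) there and L/(6EI) at the far end, so f₁₁ = f₂₂ = 2/EI and f₁₂ = f₂₁ = 1/EI.
Compatibility — zero rotation at each built-in end:
  2 M_A + 1 M_B = 188.2
  1 M_A + 2 M_B = 223
Solving the pair gives M_A = 51.13 kN·m and M_B = 85.94 kN·m (hogging).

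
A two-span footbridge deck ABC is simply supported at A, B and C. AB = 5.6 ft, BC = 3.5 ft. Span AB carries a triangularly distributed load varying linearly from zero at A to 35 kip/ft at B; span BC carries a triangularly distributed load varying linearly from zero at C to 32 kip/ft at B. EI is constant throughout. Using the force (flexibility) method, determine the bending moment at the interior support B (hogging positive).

M_B = 55.08 kip·ft

Take M_B as the redundant. Released structure: two simple spans AB and BC with a hinge at B.
End slopes at the hinge B, treating each span as simply supported:
  span AB: triangular load, peak 35: w₀L³/(45EI) = 136.6/EI
  span BC: triangular load, peak 32: w₀L³/(45EI) = 30.49/EI
  relative rotation θ_0 = (136.6 + 30.49)/EI = 167.1/EI
A unit hogging moment at B produces rotation L₁/(3EI) + L₂/(3EI) = 3.033/EI.
Slope continuity at B: θ_0 = M_B·3.033/EI, so M_B = 167.1/3.033 = 55.08 kip·ft (hogging).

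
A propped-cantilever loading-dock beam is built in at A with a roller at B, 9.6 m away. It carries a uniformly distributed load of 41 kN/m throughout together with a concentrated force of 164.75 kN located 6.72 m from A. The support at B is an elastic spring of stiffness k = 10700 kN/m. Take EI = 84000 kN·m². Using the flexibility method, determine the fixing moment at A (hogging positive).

Remove the prop at B; the released (primary) structure is a cantilever built in at A.
Primary-structure tip deflection at B by superposition:
  UDL 41: wL⁴/(8EI) = 43529/EI
  point load 164.75 at a = 6.72: Pa²(3L − a)/(6EI) = 27379/EI
  δ_0 = 70908/EI
Flexibility coefficient — unit upward force at B: δ_{BB} = L³/(3EI) = 294.9/EI.
With EI = 84000 kN·m²: δ_0 = 0.84414 m and δ_{BB} = 0.003511 m/kN.
Compatibility — the spring shortens by R_B/k under the reaction it provides: δ_0 − R_B·δ_{BB} = R_B/k. With 1/k = 0.000093 m/kN, R_B = δ_0 / (δ_{BB} + 1/k) = 0.84414 / (0.003511 + 0.000093) = 234.2 kN.
Moment equilibrium about A: M_A = Σ(load moments about A) − R_B·L = 2996 − 234.2×9.6 = 748.1 kN·m.

M_A = 748.1 kN·m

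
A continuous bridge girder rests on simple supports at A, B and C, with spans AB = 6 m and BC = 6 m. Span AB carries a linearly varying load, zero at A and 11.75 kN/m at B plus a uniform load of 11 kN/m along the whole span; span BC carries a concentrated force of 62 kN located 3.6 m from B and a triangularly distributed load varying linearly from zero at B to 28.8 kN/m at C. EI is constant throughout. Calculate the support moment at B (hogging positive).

Insert a hinge at B; M_B is the redundant, and each span becomes simply supported.
Rotations at B on the released spans (each span's end-slope, ×1/EI):
  span AB: triangular load, peak 11.75: w₀L³/(45EI) = 56.4/EI
  span AB: UDL 11: wL³/(24EI) = 99/EI
  span BC: point load 62 at a = 3.6: Pab(L + b)/(6LEI) = 125/EI
  span BC: triangular load, peak 28.8: 7w₀L³/(360EI) = 121/EI
  relative rotation θ_0 = (155.4 + 246)/EI = 401.4/EI
A unit hogging moment at B produces rotation L₁/(3EI) + L₂/(3EI) = 4/EI.
Compatibility: M_B·(L₁+L₂)/(3EI) = θ_0, giving M_B = 100.3 kN·m (hogging).

M_B = 100.3 kN·m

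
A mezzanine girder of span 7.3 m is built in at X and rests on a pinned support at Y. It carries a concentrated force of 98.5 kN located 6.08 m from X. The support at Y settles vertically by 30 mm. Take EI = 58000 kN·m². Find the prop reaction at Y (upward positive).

Release the roller at Y. Primary structure: cantilever fixed at X.
Downward deflection at the released point Y due to the loads:
  point load 98.5 at a = 6.08: Pa²(3L − a)/(6EI) = 9601/EI
Tip deflection under a unit load at Y: L³/(3EI) = 129.7/EI.
With EI = 58000 kN·m²: δ_0 = 0.16553 m and δ_{YY} = 0.002236 m/kN.
Compatibility — the beam at Y must follow the support down by 0.03 m: δ_0 − R_Y·δ_{YY} = 0.03, so R_Y = (0.16553 − 0.03)/0.002236 = 60.62 kN.

R_Y = 60.62 kN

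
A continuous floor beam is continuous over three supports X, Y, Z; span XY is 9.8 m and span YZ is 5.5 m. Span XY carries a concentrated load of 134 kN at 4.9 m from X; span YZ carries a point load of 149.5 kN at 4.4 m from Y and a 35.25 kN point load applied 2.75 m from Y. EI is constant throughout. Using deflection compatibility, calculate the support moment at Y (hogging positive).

Insert a hinge at Y; M_Y is the redundant, and each span becomes simply supported.
Discontinuity in slope at Y on the released structure — sum the simple-span end rotations:
  span XY: point load 134 at a = 4.9: Pab(L + a)/(6LEI) = 804.3/EI
  span YZ: point load 149.5 at a = 4.4: Pab(L + b)/(6LEI) = 144.7/EI
  span YZ: point load 35.25 at a = 2.75: Pab(L + b)/(6LEI) = 66.64/EI
  relative rotation θ_0 = (804.3 + 211.4)/EI = 1016/EI
A unit hogging moment at Y produces rotation L₁/(3EI) + L₂/(3EI) = 5.1/EI.
Compatibility: M_Y·(L₁+L₂)/(3EI) = θ_0, giving M_Y = 199.2 kN·m (hogging).

M_Y = 199.2 kN·m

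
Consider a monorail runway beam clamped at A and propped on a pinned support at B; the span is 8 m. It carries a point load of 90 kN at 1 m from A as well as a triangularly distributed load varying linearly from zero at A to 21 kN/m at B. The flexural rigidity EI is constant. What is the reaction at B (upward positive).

Choose R_B as the redundant. The primary structure is the cantilever fixed at A.
Deflection at B on the released cantilever, summing each load's contribution:
  point load 90 at a = 1: Pa²(3L − a)/(6EI) = 345/EI
  triangular load, peak 21 at the free end: 11w₀L⁴/(120EI) = 7885/EI
  δ_0 = 8230/EI
Flexibility coefficient — unit upward force at B: δ_{BB} = L³/(3EI) = 170.7/EI.
Compatibility at B: δ_0 − R_B·δ_{BB} = 0, so R_B = 8230/170.7 = 48.22 kN.

R_B = 48.22 kN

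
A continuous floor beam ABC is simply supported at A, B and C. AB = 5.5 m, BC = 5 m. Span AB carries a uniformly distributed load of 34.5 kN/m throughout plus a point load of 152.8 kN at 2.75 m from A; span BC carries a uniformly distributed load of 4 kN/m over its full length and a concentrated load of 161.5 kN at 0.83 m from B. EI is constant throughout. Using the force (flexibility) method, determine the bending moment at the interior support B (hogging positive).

Release continuity at B by inserting a hinge; the redundant is the internal moment M_B. The primary structure is two simply-supported spans AB and BC.
Discontinuity in slope at B on the released structure — sum the simple-span end rotations:
  span AB: UDL 34.5: wL³/(24EI) = 239.2/EI
  span AB: point load 152.8 at a = 2.75: Pab(L + a)/(6LEI) = 288.9/EI
  span BC: UDL 4: wL³/(24EI) = 20.83/EI
  span BC: point load 161.5 at a = 0.83: Pab(L + b)/(6LEI) = 170.9/EI
  relative rotation θ_0 = (528.1 + 191.7)/EI = 719.7/EI
A unit hogging moment at B produces rotation L₁/(3EI) + L₂/(3EI) = 3.5/EI.
Compatibility: M_B·(L₁+L₂)/(3EI) = θ_0, giving M_B = 205.6 kN·m (hogging).

M_B = 205.6 kN·m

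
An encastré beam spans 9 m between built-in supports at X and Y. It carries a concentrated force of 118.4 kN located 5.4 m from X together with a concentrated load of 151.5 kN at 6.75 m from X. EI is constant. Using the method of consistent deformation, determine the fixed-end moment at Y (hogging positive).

Release both end moments; the primary structure is a simply-supported span XY with redundants M_X and M_Y.
End rotations of the released simple span under the applied load (×1/EI):
  at X: point load 118.4 at a = 5.4: Pab(L + b)/(6LEI) = 537.1/EI
  at Y: point load 118.4 at a = 5.4: Pab(L + a)/(6LEI) = 613.8/EI
  at X: point load 151.5 at a = 6.75: Pab(L + b)/(6LEI) = 479.4/EI
  at Y: point load 151.5 at a = 6.75: Pab(L + a)/(6LEI) = 671.1/EI
  θ_X0 = 1016/EI,  θ_Y0 = 1285/EI
Flexibility coefficients: a unit moment at one end gives L/(3EI) there and L/(6EI) at the far end, so f₁₁ = f₂₂ = 3/EI and f₁₂ = f₂₁ = 1.5/EI.
Compatibility — zero rotation at each built-in end:
  3 M_X + 1.5 M_Y = 1016
  1.5 M_X + 3 M_Y = 1285
Solving the pair gives M_X = 166.2 kN·m and M_Y = 345.2 kN·m (hogging).

M_Y = 345.2 kN·m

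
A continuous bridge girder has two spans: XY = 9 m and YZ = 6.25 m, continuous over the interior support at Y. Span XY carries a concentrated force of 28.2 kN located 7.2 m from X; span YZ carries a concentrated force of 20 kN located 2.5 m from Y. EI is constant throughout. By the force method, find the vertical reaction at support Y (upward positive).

Insert a hinge at Y; M_Y is the redundant, and each span becomes simply supported.
End slopes at the hinge Y, treating each span as simply supported:
  span XY: point load 28.2 at a = 7.2: Pab(L + a)/(6LEI) = 109.6/EI
  span YZ: point load 20 at a = 2.5: Pab(L + b)/(6LEI) = 50/EI
  relative rotation θ_0 = (109.6 + 50)/EI = 159.6/EI
A unit hogging moment at Y produces rotation L₁/(3EI) + L₂/(3EI) = 5.083/EI.
Slope continuity at Y: θ_0 = M_Y·5.083/EI, so M_Y = 159.6/5.083 = 31.4 kN·m (hogging).
Span XY, ΣM about X with M_Y applied at Y: R_Y^{XY}·9 = 203 + 31.4, so R_Y^{XY} = 26.05 kN and R_X = 28.2 − 26.05 = 2.151 kN.
Span YZ, ΣM about Z: R_Y^{YZ}·6.25 = 75 + 31.4, so R_Y^{YZ} = 17.02 kN and R_Z = 20 − 17.02 = 2.975 kN.
R_Y = 26.05 + 17.02 = 43.07 kN.

R_Y = 43.07 kN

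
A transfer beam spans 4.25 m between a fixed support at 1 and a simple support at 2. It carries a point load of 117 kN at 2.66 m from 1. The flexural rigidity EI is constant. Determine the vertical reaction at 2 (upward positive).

Take the reaction at 2 as the redundant and release it; the primary structure is a cantilever fixed at 1.
Deflection at 2 on the released cantilever, summing each load's contribution:
  point load 117 at a = 2.66: Pa²(3L − a)/(6EI) = 1392/EI
Flexibility coefficient — unit upward force at 2: δ_{22} = L³/(3EI) = 25.59/EI.
Compatibility at 2: δ_0 − R_2·δ_{22} = 0, so R_2 = 1392/25.59 = 54.41 kN.

R_2 = 54.41 kN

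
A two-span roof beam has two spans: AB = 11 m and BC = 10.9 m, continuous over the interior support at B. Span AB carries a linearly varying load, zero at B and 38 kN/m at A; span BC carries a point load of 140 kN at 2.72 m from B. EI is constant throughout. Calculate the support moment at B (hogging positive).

M_B = 259.2 kN·m

Release continuity at B by inserting a hinge; the redundant is the internal moment M_B. The primary structure is two simply-supported spans AB and BC.
End slopes at the hinge B, treating each span as simply supported:
  span AB: triangular load, peak 38: 7w₀L³/(360EI) = 983.5/EI
  span BC: point load 140 at a = 2.72: Pab(L + b)/(6LEI) = 908.8/EI
  relative rotation θ_0 = (983.5 + 908.8)/EI = 1892/EI
A unit hogging moment at B produces rotation L₁/(3EI) + L₂/(3EI) = 7.3/EI.
Slope continuity at B: θ_0 = M_B·7.3/EI, so M_B = 1892/7.3 = 259.2 kN·m (hogging).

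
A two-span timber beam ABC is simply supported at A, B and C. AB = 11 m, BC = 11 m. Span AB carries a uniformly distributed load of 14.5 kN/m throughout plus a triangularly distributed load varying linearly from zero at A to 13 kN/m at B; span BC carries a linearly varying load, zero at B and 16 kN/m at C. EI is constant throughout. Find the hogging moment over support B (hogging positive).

M_B = 218.6 kN·m

Release continuity at B by inserting a hinge; the redundant is the internal moment M_B. The primary structure is two simply-supported spans AB and BC.
End slopes at the hinge B, treating each span as simply supported:
  span AB: UDL 14.5: wL³/(24EI) = 804.1/EI
  span AB: triangular load, peak 13: w₀L³/(45EI) = 384.5/EI
  span BC: triangular load, peak 16: 7w₀L³/(360EI) = 414.1/EI
  relative rotation θ_0 = (1189 + 414.1)/EI = 1603/EI
A unit hogging moment at B produces rotation L₁/(3EI) + L₂/(3EI) = 7.333/EI.
Slope continuity at B: θ_0 = M_B·7.333/EI, so M_B = 1603/7.333 = 218.6 kN·m (hogging).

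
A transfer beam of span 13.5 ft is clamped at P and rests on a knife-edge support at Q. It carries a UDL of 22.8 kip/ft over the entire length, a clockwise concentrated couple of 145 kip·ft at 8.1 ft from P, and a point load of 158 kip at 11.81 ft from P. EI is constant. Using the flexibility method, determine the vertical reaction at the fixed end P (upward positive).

Choose R_Q as the redundant. The primary structure is the cantilever fixed at P.
Downward deflection at the released point Q due to the loads:
  UDL 22.8: wL⁴/(8EI) = 94663/EI
  clockwise couple 145 at a = 8.1: M₀a(2L − a)/(2EI) = 11099/EI
  point load 158 at a = 11.81: Pa²(3L − a)/(6EI) = 105375/EI
  δ_0 = 211137/EI
Flexibility coefficient — unit upward force at Q: δ_{QQ} = L³/(3EI) = 820.1/EI.
The prop prevents deflection at Q: R_Q = δ_0/δ_{QQ} = 211137/820.1 = 257.4 kip.
Vertical equilibrium: R_P = ΣP − R_Q = 465.8 − 257.4 = 208.4 kip.

R_P = 208.4 kip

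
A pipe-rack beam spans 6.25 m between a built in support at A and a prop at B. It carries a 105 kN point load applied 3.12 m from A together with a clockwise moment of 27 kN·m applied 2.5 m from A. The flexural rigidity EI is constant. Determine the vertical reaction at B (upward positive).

R_B = 36.87 kN

Take the reaction at B as the redundant and release it; the primary structure is a cantilever fixed at A.
Primary-structure tip deflection at B by superposition:
  point load 105 at a = 3.12: Pa²(3L − a)/(6EI) = 2663/EI
  clockwise couple 27 at a = 2.5: M₀a(2L − a)/(2EI) = 337.5/EI
  δ_0 = 3000/EI
Flexibility coefficient — unit upward force at B: δ_{BB} = L³/(3EI) = 81.38/EI.
Compatibility at B: δ_0 − R_B·δ_{BB} = 0, so R_B = 3000/81.38 = 36.87 kN.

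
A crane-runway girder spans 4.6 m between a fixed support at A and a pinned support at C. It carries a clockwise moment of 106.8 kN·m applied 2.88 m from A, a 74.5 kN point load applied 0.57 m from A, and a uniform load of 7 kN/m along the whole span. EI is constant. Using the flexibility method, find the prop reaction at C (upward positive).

R_C = 43.68 kN

Release the roller at C. Primary structure: cantilever fixed at A.
Deflection at C on the released cantilever, summing each load's contribution:
  clockwise couple 106.8 at a = 2.88: M₀a(2L − a)/(2EI) = 972/EI
  point load 74.5 at a = 0.57: Pa²(3L − a)/(6EI) = 53.37/EI
  UDL 7: wL⁴/(8EI) = 391.8/EI
  δ_0 = 1417/EI
Flexibility coefficient — unit upward force at C: δ_{CC} = L³/(3EI) = 32.45/EI.
Compatibility at C: δ_0 − R_C·δ_{CC} = 0, so R_C = 1417/32.45 = 43.68 kN.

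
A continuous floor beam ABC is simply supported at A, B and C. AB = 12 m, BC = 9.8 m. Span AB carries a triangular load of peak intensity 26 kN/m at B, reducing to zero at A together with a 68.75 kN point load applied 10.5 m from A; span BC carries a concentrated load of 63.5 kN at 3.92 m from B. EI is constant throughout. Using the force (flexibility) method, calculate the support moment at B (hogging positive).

Insert a hinge at B; M_B is the redundant, and each span becomes simply supported.
End slopes at the hinge B, treating each span as simply supported:
  span AB: triangular load, peak 26: w₀L³/(45EI) = 998.4/EI
  span AB: point load 68.75 at a = 10.5: Pab(L + a)/(6LEI) = 338.4/EI
  span BC: point load 63.5 at a = 3.92: Pab(L + b)/(6LEI) = 390.3/EI
  relative rotation θ_0 = (1337 + 390.3)/EI = 1727/EI
A unit hogging moment at B produces rotation L₁/(3EI) + L₂/(3EI) = 7.267/EI.
Compatibility: M_B·(L₁+L₂)/(3EI) = θ_0, giving M_B = 237.7 kN·m (hogging).

M_B = 237.7 kN·m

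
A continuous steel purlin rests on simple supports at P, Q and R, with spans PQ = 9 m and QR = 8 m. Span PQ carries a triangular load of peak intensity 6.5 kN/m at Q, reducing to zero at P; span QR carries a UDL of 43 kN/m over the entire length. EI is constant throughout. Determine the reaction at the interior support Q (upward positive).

R_Q = 234.1 kN

Insert a hinge at Q; M_Q is the redundant, and each span becomes simply supported.
Rotations at Q on the released spans (each span's end-slope, ×1/EI):
  span PQ: triangular load, peak 6.5: w₀L³/(45EI) = 105.3/EI
  span QR: UDL 43: wL³/(24EI) = 917.3/EI
  relative rotation θ_0 = (105.3 + 917.3)/EI = 1023/EI
A unit hogging moment at Q produces rotation L₁/(3EI) + L₂/(3EI) = 5.667/EI.
Slope continuity at Q: θ_0 = M_Q·5.667/EI, so M_Q = 1023/5.667 = 180.5 kN·m (hogging).
Span PQ, ΣM about P with M_Q applied at Q: R_Q^{PQ}·9 = 175.5 + 180.5, so R_Q^{PQ} = 39.55 kN and R_P = 29.25 − 39.55 = -10.3 kN.
Span QR, ΣM about R: R_Q^{QR}·8 = 1376 + 180.5, so R_Q^{QR} = 194.6 kN and R_R = 344 − 194.6 = 149.4 kN.
R_Q = 39.55 + 194.6 = 234.1 kN.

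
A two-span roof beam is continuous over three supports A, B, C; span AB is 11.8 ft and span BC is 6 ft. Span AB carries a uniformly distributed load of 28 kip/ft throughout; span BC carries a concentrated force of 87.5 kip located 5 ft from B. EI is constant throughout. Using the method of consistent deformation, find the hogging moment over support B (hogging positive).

M_B = 337.4 kip·ft

Take M_B as the redundant. Released structure: two simple spans AB and BC with a hinge at B.
End slopes at the hinge B, treating each span as simply supported:
  span AB: UDL 28: wL³/(24EI) = 1917/EI
  span BC: point load 87.5 at a = 5: Pab(L + b)/(6LEI) = 85.07/EI
  relative rotation θ_0 = (1917 + 85.07)/EI = 2002/EI
A unit hogging moment at B produces rotation L₁/(3EI) + L₂/(3EI) = 5.933/EI.
Compatibility: M_B·(L₁+L₂)/(3EI) = θ_0, giving M_B = 337.4 kip·ft (hogging).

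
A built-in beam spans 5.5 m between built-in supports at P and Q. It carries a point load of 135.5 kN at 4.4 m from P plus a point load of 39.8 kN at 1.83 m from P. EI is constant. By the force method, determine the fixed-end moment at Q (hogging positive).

Release both end moments; the primary structure is a simply-supported span PQ with redundants M_P and M_Q.
On the primary (simply-supported) span, the end slopes from the loading are:
  at P: point load 135.5 at a = 4.4: Pab(L + b)/(6LEI) = 131.2/EI
  at Q: point load 135.5 at a = 4.4: Pab(L + a)/(6LEI) = 196.7/EI
  at P: point load 39.8 at a = 1.83: Pab(L + b)/(6LEI) = 74.28/EI
  at Q: point load 39.8 at a = 1.83: Pab(L + a)/(6LEI) = 59.37/EI
  θ_P0 = 205.4/EI,  θ_Q0 = 256.1/EI
Flexibility coefficients: a unit moment at one end gives L/(3EI) there and L/(6EI) at the far end, so f₁₁ = f₂₂ = 1.833/EI and f₁₂ = f₂₁ = 0.9167/EI.
Compatibility — zero rotation at each built-in end:
  1.833 M_P + 0.9167 M_Q = 205.4
  0.9167 M_P + 1.833 M_Q = 256.1
Solving the pair gives M_P = 56.28 kN·m and M_Q = 111.6 kN·m (hogging).

M_Q = 111.6 kN·m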